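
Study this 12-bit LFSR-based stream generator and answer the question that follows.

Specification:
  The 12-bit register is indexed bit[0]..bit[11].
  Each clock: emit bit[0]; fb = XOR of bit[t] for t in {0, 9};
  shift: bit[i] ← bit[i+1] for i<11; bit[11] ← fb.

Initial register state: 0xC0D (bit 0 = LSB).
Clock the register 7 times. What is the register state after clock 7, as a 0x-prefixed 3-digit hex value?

reg_0 = 0xC0D
clock 1: out=1, reg = 0xE06
clock 2: out=0, reg = 0xF03
clock 3: out=1, reg = 0x781
clock 4: out=1, reg = 0x3C0
clock 5: out=0, reg = 0x9E0
clock 6: out=0, reg = 0x4F0
clock 7: out=0, reg = 0x278

0x278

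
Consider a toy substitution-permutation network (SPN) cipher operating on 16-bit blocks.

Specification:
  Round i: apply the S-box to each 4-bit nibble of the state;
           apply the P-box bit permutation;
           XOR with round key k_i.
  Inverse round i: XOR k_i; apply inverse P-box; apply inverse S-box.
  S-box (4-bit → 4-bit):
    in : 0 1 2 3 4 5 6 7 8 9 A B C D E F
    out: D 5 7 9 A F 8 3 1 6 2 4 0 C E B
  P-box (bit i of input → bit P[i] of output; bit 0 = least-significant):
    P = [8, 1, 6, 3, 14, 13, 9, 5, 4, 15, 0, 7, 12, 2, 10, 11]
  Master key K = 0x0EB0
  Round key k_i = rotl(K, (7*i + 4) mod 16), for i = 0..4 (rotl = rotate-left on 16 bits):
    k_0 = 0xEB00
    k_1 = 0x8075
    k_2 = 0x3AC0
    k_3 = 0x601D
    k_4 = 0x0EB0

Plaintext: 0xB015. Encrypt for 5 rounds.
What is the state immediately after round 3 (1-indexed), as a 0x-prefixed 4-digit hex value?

0xE991

s_0 = plaintext = 0xB015
s_1 = Round(s_0, k_0) = 0xACDB
s_2 = Round(s_1, k_1) = 0x8211
s_3 = Round(s_2, k_2) = 0xE991
s_4 = Round(s_3, k_3) = 0xCF58
s_5 = Round(s_4, k_4) = 0xED00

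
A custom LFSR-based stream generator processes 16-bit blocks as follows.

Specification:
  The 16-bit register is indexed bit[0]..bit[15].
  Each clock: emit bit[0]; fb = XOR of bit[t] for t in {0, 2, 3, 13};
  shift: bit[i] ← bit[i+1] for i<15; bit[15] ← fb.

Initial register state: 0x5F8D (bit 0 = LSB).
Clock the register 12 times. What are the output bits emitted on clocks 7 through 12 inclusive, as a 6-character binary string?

reg_0 = 0x5F8D
clock 1: out=1, reg = 0xAFC6
clock 2: out=0, reg = 0x57E3
clock 3: out=1, reg = 0xABF1
clock 4: out=1, reg = 0x55F8
clock 5: out=0, reg = 0xAAFC
clock 6: out=0, reg = 0xD57E
clock 7: out=0, reg = 0x6ABF
clock 8: out=1, reg = 0x355F
clock 9: out=1, reg = 0x1AAF
clock 10: out=1, reg = 0x8D57
clock 11: out=1, reg = 0x46AB
clock 12: out=1, reg = 0x2355

011111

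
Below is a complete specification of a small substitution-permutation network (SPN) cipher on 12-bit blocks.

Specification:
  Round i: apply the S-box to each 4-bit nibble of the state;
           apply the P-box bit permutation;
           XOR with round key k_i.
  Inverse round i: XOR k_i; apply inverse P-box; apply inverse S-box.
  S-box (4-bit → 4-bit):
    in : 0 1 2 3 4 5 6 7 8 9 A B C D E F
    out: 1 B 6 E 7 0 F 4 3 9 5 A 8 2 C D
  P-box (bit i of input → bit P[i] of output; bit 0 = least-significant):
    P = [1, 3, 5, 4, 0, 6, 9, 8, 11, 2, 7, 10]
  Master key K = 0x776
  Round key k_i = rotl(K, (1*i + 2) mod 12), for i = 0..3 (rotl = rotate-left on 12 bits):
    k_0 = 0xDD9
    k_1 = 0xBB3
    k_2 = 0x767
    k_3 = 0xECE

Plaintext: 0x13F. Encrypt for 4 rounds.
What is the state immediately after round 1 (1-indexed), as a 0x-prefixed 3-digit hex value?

s_0 = plaintext = 0x13F
s_1 = Round(s_0, k_0) = 0x2AF
s_2 = Round(s_1, k_1) = 0x904
s_3 = Round(s_2, k_2) = 0xB4C
s_4 = Round(s_3, k_3) = 0x89B

0x2AF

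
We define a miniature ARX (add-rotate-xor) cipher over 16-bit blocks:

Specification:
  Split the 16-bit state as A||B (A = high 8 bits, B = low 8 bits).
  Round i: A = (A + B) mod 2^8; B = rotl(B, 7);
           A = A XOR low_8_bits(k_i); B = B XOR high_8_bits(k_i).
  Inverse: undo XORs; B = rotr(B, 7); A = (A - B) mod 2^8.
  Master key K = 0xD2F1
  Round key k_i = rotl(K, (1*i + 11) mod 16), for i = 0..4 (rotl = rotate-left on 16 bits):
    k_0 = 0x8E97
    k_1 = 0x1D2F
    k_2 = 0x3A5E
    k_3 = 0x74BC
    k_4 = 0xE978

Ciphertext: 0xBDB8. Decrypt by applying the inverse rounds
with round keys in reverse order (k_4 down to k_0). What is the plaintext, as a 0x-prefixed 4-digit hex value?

s_0 = ciphertext = 0xBDB8
s_1 = InvRound(s_0, k_4) = 0x23A2
s_2 = InvRound(s_1, k_3) = 0xF2AD
s_3 = InvRound(s_2, k_2) = 0x7D2F
s_4 = InvRound(s_3, k_1) = 0xEE64
s_5 = InvRound(s_4, k_0) = 0xA4D5

0xA4D5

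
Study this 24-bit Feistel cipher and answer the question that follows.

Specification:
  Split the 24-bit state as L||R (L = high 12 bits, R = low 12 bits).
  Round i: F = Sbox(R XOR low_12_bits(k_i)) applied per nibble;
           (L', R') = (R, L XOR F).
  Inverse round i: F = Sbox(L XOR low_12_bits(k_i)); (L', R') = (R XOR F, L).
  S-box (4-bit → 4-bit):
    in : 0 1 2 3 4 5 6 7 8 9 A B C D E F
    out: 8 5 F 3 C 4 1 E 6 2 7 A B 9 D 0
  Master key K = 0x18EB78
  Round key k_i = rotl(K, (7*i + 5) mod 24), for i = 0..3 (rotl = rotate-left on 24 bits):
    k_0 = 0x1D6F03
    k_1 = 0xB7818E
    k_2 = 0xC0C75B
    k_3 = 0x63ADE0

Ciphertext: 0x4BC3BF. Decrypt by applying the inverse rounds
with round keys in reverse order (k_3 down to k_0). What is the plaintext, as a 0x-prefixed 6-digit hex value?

0xAFAD3B

s_0 = ciphertext = 0x4BC3BF
s_1 = InvRound(s_0, k_3) = 0x1F44BC
s_2 = InvRound(s_1, k_2) = 0x5CC1F4
s_3 = InvRound(s_2, k_1) = 0xD3B5CC
s_4 = InvRound(s_3, k_0) = 0xAFAD3B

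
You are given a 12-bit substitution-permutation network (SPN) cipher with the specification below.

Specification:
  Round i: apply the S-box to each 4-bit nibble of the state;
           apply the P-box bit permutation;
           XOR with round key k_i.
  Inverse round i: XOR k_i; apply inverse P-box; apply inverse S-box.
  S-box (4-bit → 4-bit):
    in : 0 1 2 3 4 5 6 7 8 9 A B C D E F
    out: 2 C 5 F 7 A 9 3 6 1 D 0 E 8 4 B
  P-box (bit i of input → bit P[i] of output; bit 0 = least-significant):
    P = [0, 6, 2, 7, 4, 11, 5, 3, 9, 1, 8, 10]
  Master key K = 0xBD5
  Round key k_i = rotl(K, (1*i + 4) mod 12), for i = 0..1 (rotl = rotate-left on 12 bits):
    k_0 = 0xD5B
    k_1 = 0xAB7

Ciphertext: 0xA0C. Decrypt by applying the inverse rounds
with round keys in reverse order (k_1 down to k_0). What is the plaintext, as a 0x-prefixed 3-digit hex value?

0x133

s_0 = ciphertext = 0xA0C
s_1 = InvRound(s_0, k_1) = 0x0A6
s_2 = InvRound(s_1, k_0) = 0x133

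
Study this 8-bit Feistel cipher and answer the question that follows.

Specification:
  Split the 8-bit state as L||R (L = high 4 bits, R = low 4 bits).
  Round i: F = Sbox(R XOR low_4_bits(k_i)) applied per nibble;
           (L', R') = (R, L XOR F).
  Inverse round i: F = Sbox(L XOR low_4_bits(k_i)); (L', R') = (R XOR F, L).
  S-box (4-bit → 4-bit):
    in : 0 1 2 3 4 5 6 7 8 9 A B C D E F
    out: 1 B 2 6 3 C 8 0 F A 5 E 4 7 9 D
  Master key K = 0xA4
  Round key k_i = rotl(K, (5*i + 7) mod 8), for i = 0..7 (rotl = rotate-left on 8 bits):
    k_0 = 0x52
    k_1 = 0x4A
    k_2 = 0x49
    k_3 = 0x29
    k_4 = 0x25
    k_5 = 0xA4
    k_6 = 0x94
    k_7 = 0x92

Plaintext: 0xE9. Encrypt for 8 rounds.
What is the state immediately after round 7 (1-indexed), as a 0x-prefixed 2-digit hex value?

0x30

s_0 = plaintext = 0xE9
s_1 = Round(s_0, k_0) = 0x90
s_2 = Round(s_1, k_1) = 0x0C
s_3 = Round(s_2, k_2) = 0xCC
s_4 = Round(s_3, k_3) = 0xC0
s_5 = Round(s_4, k_4) = 0x00
s_6 = Round(s_5, k_5) = 0x03
s_7 = Round(s_6, k_6) = 0x30
s_8 = Round(s_7, k_7) = 0x01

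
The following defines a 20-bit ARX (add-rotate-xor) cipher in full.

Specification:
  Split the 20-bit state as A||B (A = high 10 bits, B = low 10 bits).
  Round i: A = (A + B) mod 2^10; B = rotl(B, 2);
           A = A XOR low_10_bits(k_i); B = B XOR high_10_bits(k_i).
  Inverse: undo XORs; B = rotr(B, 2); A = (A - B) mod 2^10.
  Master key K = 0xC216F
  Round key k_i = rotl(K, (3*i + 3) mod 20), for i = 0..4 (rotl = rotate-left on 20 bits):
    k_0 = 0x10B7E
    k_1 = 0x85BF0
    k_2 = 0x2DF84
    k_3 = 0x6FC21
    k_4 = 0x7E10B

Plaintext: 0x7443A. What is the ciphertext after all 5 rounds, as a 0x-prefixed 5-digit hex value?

s_0 = plaintext = 0x7443A
s_1 = Round(s_0, k_0) = 0x5D4AA
s_2 = Round(s_1, k_1) = 0x7BCBE
s_3 = Round(s_2, k_2) = 0x4A64F
s_4 = Round(s_3, k_3) = 0xD6481
s_5 = Round(s_4, k_4) = 0xB47FC

0xB47FC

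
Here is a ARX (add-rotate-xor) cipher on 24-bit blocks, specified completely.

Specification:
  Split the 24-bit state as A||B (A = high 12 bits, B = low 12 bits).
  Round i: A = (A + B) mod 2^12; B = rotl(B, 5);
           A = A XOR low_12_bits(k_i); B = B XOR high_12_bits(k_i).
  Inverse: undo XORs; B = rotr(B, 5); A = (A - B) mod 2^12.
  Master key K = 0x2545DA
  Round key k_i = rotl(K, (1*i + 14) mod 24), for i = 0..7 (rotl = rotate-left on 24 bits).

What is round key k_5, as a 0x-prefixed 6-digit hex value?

K = 0x2545DA
k_0 = rotl(K, (1*0+14) mod 24) = rotl(K, 14) = 0x768951
k_1 = rotl(K, (1*1+14) mod 24) = rotl(K, 15) = 0xED12A2
k_2 = rotl(K, (1*2+14) mod 24) = rotl(K, 16) = 0xDA2545
k_3 = rotl(K, (1*3+14) mod 24) = rotl(K, 17) = 0xB44A8B
k_4 = rotl(K, (1*4+14) mod 24) = rotl(K, 18) = 0x689517
k_5 = rotl(K, (1*5+14) mod 24) = rotl(K, 19) = 0xD12A2E

0xD12A2E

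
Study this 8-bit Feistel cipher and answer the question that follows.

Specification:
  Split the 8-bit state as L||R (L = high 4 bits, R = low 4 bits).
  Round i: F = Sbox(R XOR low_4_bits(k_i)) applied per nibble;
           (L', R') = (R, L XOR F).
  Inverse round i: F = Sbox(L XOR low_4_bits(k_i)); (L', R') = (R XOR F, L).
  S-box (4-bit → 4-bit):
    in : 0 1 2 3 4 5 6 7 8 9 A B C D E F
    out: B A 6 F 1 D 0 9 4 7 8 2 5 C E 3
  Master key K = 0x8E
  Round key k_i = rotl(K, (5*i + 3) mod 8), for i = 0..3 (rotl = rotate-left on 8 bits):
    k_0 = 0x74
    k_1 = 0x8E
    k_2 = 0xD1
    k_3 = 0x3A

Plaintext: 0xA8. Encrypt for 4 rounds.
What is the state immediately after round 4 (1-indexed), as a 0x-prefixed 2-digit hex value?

0x0A

s_0 = plaintext = 0xA8
s_1 = Round(s_0, k_0) = 0x8F
s_2 = Round(s_1, k_1) = 0xF2
s_3 = Round(s_2, k_2) = 0x20
s_4 = Round(s_3, k_3) = 0x0A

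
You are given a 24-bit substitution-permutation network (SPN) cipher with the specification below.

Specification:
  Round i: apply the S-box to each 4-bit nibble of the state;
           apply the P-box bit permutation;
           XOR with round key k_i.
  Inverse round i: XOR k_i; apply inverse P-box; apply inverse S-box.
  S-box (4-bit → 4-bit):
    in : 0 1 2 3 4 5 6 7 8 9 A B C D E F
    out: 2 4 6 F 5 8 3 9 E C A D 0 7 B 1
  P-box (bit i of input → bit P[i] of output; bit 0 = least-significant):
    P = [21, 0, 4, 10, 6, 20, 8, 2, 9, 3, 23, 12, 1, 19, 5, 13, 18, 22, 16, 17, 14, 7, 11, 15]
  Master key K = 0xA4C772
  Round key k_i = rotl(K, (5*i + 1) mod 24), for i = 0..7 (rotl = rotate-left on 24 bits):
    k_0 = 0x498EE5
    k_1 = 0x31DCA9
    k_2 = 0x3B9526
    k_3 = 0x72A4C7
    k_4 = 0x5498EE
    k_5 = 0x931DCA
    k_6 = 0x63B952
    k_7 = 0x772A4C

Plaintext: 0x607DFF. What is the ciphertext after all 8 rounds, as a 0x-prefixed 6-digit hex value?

s_0 = plaintext = 0x607DFF
s_1 = Round(s_0, k_0) = 0xA9EC2F
s_2 = Round(s_1, k_1) = 0x0A7D2B
s_3 = Round(s_2, k_2) = 0xC9B2BC
s_4 = Round(s_3, k_3) = 0xF185A9
s_5 = Round(s_4, k_4) = 0x4DECDA
s_6 = Round(s_5, k_5) = 0xCE7089
s_7 = Round(s_6, k_6) = 0x359C4C
s_8 = Round(s_7, k_7) = 0x75C3AC

0x75C3AC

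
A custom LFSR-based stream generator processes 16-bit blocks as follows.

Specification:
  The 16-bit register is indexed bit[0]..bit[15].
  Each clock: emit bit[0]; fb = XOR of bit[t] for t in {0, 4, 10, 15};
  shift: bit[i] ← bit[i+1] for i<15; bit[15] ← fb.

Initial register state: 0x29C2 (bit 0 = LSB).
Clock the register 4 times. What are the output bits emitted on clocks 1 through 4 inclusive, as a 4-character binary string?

0100

reg_0 = 0x29C2
clock 1: out=0, reg = 0x14E1
clock 2: out=1, reg = 0x0A70
clock 3: out=0, reg = 0x8538
clock 4: out=0, reg = 0xC29C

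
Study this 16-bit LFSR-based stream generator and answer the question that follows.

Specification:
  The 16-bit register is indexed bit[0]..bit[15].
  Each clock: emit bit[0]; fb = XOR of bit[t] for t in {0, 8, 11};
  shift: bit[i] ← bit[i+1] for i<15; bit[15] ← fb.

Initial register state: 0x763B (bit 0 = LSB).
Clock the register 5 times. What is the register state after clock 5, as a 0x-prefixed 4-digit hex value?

reg_0 = 0x763B
clock 1: out=1, reg = 0xBB1D
clock 2: out=1, reg = 0xDD8E
clock 3: out=0, reg = 0x6EC7
clock 4: out=1, reg = 0x3763
clock 5: out=1, reg = 0x1BB1

0x1BB1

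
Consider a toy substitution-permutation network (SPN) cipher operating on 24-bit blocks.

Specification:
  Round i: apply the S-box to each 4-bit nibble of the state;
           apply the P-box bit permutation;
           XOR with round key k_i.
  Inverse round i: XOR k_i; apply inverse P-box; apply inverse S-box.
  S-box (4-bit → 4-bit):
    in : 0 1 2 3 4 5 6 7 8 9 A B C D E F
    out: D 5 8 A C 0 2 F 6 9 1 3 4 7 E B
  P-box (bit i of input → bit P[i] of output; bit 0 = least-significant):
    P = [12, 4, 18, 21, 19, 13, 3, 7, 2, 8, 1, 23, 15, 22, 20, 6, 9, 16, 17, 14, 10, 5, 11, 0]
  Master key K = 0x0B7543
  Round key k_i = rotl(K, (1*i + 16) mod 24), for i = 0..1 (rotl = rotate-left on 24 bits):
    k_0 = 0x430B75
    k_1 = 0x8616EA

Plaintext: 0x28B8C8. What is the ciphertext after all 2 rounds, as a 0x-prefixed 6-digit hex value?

0xF07AFF

s_0 = plaintext = 0x28B8C8
s_1 = Round(s_0, k_0) = 0x048A6E
s_2 = Round(s_1, k_1) = 0xF07AFF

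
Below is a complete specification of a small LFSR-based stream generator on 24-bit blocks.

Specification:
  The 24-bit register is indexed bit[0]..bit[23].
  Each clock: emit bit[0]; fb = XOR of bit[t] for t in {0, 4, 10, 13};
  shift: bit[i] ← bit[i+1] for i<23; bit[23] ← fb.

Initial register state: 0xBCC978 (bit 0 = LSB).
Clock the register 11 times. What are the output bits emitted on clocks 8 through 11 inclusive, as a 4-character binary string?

reg_0 = 0xBCC978
clock 1: out=0, reg = 0xDE64BC
clock 2: out=0, reg = 0xEF325E
clock 3: out=0, reg = 0x77992F
clock 4: out=1, reg = 0xBBCC97
clock 5: out=1, reg = 0xDDE64B
clock 6: out=1, reg = 0xEEF325
clock 7: out=1, reg = 0x777992
clock 8: out=0, reg = 0x3BBCC9
clock 9: out=1, reg = 0x9DDE64
clock 10: out=0, reg = 0xCEEF32
clock 11: out=0, reg = 0xE77799

0100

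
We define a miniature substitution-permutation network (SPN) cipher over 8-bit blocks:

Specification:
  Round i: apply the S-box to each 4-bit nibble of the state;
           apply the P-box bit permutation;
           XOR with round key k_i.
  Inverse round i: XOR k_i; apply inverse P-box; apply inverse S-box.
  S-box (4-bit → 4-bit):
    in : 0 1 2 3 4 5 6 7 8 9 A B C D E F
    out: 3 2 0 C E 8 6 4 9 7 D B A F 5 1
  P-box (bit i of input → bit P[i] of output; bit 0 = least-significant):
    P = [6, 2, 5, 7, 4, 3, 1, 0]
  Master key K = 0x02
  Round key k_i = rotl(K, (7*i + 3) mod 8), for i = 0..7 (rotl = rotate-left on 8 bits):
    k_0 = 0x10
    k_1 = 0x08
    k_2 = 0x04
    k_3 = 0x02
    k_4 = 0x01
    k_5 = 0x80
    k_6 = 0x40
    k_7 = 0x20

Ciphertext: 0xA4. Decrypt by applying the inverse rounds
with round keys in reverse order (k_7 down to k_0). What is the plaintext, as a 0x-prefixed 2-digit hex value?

s_0 = ciphertext = 0xA4
s_1 = InvRound(s_0, k_7) = 0x2C
s_2 = InvRound(s_1, k_6) = 0x19
s_3 = InvRound(s_2, k_5) = 0xB5
s_4 = InvRound(s_3, k_4) = 0xF4
s_5 = InvRound(s_4, k_3) = 0xED
s_6 = InvRound(s_5, k_2) = 0xCA
s_7 = InvRound(s_6, k_1) = 0x78
s_8 = InvRound(s_7, k_0) = 0x1E

0x1E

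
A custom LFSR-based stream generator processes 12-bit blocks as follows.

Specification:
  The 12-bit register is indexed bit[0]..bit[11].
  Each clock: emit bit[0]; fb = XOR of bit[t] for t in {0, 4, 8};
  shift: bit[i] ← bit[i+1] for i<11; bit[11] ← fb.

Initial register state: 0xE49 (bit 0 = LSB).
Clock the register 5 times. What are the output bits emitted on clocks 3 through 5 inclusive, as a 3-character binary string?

reg_0 = 0xE49
clock 1: out=1, reg = 0xF24
clock 2: out=0, reg = 0xF92
clock 3: out=0, reg = 0x7C9
clock 4: out=1, reg = 0x3E4
clock 5: out=0, reg = 0x9F2

010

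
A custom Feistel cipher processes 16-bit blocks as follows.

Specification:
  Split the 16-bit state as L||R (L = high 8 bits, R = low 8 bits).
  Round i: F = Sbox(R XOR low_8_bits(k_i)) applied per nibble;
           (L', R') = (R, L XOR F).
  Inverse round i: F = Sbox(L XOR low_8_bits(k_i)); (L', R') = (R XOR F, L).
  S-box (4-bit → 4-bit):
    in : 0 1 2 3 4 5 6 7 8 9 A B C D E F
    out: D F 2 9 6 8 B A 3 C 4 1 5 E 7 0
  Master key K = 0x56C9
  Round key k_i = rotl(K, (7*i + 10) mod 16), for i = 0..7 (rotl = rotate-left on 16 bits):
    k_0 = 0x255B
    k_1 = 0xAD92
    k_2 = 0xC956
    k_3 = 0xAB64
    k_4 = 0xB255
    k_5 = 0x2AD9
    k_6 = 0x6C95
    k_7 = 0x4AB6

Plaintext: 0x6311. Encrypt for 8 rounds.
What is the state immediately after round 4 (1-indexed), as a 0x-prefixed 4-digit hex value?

0x3750

s_0 = plaintext = 0x6311
s_1 = Round(s_0, k_0) = 0x1107
s_2 = Round(s_1, k_1) = 0x07D9
s_3 = Round(s_2, k_2) = 0xD937
s_4 = Round(s_3, k_3) = 0x3750
s_5 = Round(s_4, k_4) = 0x50EF
s_6 = Round(s_5, k_5) = 0xEFCB
s_7 = Round(s_6, k_6) = 0xCB68
s_8 = Round(s_7, k_7) = 0x682C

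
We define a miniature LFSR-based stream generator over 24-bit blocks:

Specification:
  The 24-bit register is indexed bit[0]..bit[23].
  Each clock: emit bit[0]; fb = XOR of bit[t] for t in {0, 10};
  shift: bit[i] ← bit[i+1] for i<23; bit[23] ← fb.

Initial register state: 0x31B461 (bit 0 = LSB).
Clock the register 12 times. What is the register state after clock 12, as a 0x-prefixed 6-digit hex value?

reg_0 = 0x31B461
clock 1: out=1, reg = 0x18DA30
clock 2: out=0, reg = 0x0C6D18
clock 3: out=0, reg = 0x86368C
clock 4: out=0, reg = 0xC31B46
clock 5: out=0, reg = 0x618DA3
clock 6: out=1, reg = 0x30C6D1
clock 7: out=1, reg = 0x186368
clock 8: out=0, reg = 0x0C31B4
clock 9: out=0, reg = 0x0618DA
clock 10: out=0, reg = 0x030C6D
clock 11: out=1, reg = 0x018636
clock 12: out=0, reg = 0x80C31B

0x80C31B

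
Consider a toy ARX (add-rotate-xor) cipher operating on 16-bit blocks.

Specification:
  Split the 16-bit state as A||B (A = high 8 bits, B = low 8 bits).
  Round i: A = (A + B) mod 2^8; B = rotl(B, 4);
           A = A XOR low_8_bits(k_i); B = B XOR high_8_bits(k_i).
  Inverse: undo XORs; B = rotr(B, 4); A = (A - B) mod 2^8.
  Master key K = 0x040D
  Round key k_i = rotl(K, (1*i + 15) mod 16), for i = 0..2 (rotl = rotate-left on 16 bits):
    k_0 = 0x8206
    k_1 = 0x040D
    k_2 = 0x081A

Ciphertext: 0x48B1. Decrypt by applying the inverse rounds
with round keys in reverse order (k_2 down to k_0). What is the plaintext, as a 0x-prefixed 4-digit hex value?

s_0 = ciphertext = 0x48B1
s_1 = InvRound(s_0, k_2) = 0xB79B
s_2 = InvRound(s_1, k_1) = 0xC1F9
s_3 = InvRound(s_2, k_0) = 0x10B7

0x10B7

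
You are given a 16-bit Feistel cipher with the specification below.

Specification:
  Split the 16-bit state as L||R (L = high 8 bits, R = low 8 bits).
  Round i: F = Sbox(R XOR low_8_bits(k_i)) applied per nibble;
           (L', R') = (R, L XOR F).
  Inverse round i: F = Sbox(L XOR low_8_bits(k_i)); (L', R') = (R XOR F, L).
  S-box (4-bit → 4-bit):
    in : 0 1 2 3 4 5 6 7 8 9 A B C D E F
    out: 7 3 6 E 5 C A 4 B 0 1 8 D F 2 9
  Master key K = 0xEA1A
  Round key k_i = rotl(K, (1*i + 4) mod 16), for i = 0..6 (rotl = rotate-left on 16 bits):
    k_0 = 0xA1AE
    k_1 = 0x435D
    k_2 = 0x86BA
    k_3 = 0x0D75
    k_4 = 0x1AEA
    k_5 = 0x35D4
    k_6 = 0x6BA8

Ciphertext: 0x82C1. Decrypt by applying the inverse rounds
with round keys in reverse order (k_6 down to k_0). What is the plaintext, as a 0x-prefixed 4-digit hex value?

0x513F

s_0 = ciphertext = 0x82C1
s_1 = InvRound(s_0, k_6) = 0xA082
s_2 = InvRound(s_1, k_5) = 0xC7A0
s_3 = InvRound(s_2, k_4) = 0xCFC7
s_4 = InvRound(s_3, k_3) = 0x46CF
s_5 = InvRound(s_4, k_2) = 0x5246
s_6 = InvRound(s_5, k_1) = 0x3F52
s_7 = InvRound(s_6, k_0) = 0x513F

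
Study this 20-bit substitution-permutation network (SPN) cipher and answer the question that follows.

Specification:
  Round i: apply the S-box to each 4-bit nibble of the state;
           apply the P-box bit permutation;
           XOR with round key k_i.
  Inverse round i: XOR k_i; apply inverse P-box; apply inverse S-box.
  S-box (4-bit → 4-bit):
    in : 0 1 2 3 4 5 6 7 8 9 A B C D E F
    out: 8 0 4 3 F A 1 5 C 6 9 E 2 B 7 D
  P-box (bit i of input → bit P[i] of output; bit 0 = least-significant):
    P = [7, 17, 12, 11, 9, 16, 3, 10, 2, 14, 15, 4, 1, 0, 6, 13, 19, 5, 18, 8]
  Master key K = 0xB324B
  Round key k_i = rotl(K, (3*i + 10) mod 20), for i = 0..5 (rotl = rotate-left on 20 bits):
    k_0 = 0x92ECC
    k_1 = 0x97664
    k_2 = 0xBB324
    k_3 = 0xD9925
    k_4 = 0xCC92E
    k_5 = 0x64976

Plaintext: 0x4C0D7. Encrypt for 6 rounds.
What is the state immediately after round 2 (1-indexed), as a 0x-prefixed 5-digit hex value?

0x7BDCF

s_0 = plaintext = 0x4C0D7
s_1 = Round(s_0, k_0) = 0x4397D
s_2 = Round(s_1, k_1) = 0x7BDCF
s_3 = Round(s_2, k_2) = 0x6CBF1
s_4 = Round(s_3, k_3) = 0x55F3C
s_5 = Round(s_4, k_4) = 0xF6A1B
s_6 = Round(s_5, k_5) = 0x85060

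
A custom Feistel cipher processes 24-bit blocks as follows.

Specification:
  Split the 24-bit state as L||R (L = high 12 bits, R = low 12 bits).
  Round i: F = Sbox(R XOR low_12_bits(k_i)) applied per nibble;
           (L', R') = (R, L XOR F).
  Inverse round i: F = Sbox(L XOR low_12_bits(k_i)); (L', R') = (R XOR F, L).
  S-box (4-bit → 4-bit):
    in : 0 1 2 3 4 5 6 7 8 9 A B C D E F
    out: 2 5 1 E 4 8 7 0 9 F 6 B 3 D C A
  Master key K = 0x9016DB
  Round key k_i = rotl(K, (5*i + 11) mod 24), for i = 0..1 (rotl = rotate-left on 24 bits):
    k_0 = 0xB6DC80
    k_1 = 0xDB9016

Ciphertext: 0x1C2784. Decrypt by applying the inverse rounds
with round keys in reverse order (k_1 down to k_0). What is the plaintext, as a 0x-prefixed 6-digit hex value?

0xD10250

s_0 = ciphertext = 0x1C2784
s_1 = InvRound(s_0, k_1) = 0x2501C2
s_2 = InvRound(s_1, k_0) = 0xD10250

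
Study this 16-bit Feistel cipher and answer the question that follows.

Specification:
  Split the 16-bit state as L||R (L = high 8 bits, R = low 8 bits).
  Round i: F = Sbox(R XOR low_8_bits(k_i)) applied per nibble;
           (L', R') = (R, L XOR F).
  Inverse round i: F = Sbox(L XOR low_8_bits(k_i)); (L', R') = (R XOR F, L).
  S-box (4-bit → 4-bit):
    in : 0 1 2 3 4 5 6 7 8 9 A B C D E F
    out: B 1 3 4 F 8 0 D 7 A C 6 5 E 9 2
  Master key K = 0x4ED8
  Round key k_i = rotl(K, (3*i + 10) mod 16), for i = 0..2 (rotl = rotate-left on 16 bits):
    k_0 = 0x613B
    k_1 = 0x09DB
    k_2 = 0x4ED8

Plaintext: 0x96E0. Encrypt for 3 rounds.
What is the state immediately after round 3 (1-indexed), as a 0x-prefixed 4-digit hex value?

0x2659

s_0 = plaintext = 0x96E0
s_1 = Round(s_0, k_0) = 0xE070
s_2 = Round(s_1, k_1) = 0x7026
s_3 = Round(s_2, k_2) = 0x2659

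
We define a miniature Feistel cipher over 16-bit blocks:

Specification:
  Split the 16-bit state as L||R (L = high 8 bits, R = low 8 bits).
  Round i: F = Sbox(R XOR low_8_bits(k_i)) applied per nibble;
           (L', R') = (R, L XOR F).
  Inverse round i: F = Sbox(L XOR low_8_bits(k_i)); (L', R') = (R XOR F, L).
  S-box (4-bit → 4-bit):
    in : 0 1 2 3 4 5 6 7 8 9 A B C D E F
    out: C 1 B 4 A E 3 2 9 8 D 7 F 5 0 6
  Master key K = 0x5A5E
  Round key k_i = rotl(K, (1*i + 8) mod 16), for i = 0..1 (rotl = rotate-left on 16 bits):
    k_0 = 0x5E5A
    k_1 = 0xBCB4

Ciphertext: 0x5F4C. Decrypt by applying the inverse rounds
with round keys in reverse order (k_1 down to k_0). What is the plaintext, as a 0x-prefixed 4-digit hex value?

0x4E4B

s_0 = ciphertext = 0x5F4C
s_1 = InvRound(s_0, k_1) = 0x4B5F
s_2 = InvRound(s_1, k_0) = 0x4E4B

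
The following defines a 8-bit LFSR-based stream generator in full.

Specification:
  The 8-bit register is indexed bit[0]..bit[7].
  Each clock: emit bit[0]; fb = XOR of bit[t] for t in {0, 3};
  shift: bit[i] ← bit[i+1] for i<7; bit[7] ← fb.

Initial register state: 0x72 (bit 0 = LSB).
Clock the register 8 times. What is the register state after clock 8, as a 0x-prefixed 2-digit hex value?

0xFC

reg_0 = 0x72
clock 1: out=0, reg = 0x39
clock 2: out=1, reg = 0x1C
clock 3: out=0, reg = 0x8E
clock 4: out=0, reg = 0xC7
clock 5: out=1, reg = 0xE3
clock 6: out=1, reg = 0xF1
clock 7: out=1, reg = 0xF8
clock 8: out=0, reg = 0xFC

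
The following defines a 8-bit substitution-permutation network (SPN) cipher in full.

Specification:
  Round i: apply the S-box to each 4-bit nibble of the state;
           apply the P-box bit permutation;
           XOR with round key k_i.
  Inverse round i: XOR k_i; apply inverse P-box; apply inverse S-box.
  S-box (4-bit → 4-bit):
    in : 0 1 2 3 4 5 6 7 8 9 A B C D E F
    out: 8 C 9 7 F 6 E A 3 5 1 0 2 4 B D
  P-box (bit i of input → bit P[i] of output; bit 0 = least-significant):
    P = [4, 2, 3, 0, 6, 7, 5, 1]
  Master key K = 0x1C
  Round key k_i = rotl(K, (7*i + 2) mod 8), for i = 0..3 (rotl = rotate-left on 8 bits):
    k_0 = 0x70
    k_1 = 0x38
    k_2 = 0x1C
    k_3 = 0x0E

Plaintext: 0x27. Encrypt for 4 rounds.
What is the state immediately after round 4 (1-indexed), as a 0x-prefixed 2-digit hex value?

s_0 = plaintext = 0x27
s_1 = Round(s_0, k_0) = 0x37
s_2 = Round(s_1, k_1) = 0xDD
s_3 = Round(s_2, k_2) = 0x34
s_4 = Round(s_3, k_3) = 0xF3

0xF3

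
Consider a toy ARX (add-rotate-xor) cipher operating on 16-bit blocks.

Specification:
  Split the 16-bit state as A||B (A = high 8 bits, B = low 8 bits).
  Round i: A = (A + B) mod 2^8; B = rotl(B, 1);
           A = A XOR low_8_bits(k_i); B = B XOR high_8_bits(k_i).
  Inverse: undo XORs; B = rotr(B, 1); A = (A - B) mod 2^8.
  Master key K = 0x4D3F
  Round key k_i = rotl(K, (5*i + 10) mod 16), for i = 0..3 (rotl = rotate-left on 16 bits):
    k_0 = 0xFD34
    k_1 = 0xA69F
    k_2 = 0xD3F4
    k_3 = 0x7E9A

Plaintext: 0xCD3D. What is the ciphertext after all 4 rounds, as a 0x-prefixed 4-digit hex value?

s_0 = plaintext = 0xCD3D
s_1 = Round(s_0, k_0) = 0x3E87
s_2 = Round(s_1, k_1) = 0x5AA9
s_3 = Round(s_2, k_2) = 0xF780
s_4 = Round(s_3, k_3) = 0xED7F

0xED7F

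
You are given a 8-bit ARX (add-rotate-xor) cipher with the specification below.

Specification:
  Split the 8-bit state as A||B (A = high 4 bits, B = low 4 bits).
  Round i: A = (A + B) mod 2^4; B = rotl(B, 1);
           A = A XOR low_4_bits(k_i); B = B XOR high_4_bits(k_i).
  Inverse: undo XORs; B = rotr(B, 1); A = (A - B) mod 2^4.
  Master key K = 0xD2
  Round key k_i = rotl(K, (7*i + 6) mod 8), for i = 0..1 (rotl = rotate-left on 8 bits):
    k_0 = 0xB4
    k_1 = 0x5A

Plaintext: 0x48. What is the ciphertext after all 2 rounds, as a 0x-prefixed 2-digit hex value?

0x80

s_0 = plaintext = 0x48
s_1 = Round(s_0, k_0) = 0x8A
s_2 = Round(s_1, k_1) = 0x80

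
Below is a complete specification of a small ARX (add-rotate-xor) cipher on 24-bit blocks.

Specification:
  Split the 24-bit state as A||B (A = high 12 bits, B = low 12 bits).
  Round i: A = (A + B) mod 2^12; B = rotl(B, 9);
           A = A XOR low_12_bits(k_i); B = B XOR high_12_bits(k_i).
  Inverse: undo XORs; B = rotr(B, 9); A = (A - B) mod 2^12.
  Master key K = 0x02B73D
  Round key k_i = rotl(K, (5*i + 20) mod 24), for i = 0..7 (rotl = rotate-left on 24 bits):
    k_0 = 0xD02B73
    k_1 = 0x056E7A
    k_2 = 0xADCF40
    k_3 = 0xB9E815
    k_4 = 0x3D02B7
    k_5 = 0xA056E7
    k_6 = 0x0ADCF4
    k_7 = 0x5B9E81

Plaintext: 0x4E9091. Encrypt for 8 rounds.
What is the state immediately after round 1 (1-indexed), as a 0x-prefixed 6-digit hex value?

0xE09F10

s_0 = plaintext = 0x4E9091
s_1 = Round(s_0, k_0) = 0xE09F10
s_2 = Round(s_1, k_1) = 0x3631B4
s_3 = Round(s_2, k_2) = 0xA572EA
s_4 = Round(s_3, k_3) = 0x554FC3
s_5 = Round(s_4, k_4) = 0x7A0428
s_6 = Round(s_5, k_5) = 0xD2FA80
s_7 = Round(s_6, k_6) = 0xB5B1FD
s_8 = Round(s_7, k_7) = 0x3D9F86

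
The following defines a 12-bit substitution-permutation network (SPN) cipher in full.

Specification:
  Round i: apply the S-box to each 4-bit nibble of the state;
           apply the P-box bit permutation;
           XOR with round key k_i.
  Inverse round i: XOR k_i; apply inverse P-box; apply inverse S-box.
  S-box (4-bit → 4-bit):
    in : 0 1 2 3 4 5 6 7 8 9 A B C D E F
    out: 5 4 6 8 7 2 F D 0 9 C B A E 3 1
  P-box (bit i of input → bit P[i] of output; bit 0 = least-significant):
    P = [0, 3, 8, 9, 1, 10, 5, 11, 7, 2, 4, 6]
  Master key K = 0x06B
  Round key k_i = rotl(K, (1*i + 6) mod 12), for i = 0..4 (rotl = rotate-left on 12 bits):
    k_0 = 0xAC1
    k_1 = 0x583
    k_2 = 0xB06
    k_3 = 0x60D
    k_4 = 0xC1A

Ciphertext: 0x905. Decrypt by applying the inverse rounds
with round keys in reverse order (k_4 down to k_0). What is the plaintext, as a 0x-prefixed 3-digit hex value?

0xDD9

s_0 = ciphertext = 0x905
s_1 = InvRound(s_0, k_4) = 0x2E4
s_2 = InvRound(s_1, k_3) = 0x92E
s_3 = InvRound(s_2, k_2) = 0x81C
s_4 = InvRound(s_3, k_1) = 0x4B4
s_5 = InvRound(s_4, k_0) = 0xDD9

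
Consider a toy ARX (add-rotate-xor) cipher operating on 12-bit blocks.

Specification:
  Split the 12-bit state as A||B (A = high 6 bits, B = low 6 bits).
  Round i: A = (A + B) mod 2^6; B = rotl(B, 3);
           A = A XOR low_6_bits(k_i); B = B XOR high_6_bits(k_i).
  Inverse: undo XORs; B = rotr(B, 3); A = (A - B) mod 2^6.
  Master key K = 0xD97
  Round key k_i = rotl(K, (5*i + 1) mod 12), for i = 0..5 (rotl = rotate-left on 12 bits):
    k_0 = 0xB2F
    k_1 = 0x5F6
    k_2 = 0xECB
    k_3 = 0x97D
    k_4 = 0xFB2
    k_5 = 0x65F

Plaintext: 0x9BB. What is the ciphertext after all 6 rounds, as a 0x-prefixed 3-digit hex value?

s_0 = plaintext = 0x9BB
s_1 = Round(s_0, k_0) = 0x3B3
s_2 = Round(s_1, k_1) = 0xDC9
s_3 = Round(s_2, k_2) = 0x2F2
s_4 = Round(s_3, k_3) = 0x033
s_5 = Round(s_4, k_4) = 0x060
s_6 = Round(s_5, k_5) = 0xF9D

0xF9D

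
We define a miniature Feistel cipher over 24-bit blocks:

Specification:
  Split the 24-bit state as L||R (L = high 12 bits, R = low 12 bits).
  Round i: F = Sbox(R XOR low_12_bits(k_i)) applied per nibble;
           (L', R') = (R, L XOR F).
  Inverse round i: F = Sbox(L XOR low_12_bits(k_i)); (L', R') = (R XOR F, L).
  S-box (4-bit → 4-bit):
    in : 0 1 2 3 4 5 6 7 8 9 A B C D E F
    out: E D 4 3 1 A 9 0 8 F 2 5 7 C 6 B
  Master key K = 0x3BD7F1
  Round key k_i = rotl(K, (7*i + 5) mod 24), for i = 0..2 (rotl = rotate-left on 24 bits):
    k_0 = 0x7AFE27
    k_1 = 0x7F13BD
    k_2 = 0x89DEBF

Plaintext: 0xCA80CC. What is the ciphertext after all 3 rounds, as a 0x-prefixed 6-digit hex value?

s_0 = plaintext = 0xCA80CC
s_1 = Round(s_0, k_0) = 0x0CCACD
s_2 = Round(s_1, k_1) = 0xACDFC2
s_3 = Round(s_2, k_2) = 0xFC27C1

0xFC27C1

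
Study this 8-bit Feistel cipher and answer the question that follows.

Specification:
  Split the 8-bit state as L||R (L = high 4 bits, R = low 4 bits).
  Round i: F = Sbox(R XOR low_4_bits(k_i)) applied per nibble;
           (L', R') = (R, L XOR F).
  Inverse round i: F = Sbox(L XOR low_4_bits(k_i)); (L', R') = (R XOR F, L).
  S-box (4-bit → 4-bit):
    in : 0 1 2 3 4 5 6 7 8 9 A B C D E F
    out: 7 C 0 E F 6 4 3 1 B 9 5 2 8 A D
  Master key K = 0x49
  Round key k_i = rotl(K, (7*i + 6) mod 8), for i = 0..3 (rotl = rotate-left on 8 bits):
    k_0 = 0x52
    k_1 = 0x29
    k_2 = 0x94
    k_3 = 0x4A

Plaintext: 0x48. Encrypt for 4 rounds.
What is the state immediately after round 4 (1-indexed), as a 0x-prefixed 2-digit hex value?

0x3C

s_0 = plaintext = 0x48
s_1 = Round(s_0, k_0) = 0x8D
s_2 = Round(s_1, k_1) = 0xD7
s_3 = Round(s_2, k_2) = 0x73
s_4 = Round(s_3, k_3) = 0x3C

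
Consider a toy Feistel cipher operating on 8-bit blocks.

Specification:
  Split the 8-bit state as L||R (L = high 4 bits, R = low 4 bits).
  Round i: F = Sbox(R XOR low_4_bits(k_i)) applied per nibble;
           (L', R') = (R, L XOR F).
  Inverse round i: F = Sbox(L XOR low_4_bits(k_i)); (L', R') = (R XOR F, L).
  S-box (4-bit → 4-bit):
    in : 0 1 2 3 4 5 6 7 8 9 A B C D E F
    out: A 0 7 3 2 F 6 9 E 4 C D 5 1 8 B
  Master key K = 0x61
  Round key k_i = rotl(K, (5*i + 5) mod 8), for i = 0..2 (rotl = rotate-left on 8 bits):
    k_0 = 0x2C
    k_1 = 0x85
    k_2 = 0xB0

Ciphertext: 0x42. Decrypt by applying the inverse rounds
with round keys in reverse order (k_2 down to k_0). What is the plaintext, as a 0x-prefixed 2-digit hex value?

s_0 = ciphertext = 0x42
s_1 = InvRound(s_0, k_2) = 0x04
s_2 = InvRound(s_1, k_1) = 0xB0
s_3 = InvRound(s_2, k_0) = 0x9B

0x9B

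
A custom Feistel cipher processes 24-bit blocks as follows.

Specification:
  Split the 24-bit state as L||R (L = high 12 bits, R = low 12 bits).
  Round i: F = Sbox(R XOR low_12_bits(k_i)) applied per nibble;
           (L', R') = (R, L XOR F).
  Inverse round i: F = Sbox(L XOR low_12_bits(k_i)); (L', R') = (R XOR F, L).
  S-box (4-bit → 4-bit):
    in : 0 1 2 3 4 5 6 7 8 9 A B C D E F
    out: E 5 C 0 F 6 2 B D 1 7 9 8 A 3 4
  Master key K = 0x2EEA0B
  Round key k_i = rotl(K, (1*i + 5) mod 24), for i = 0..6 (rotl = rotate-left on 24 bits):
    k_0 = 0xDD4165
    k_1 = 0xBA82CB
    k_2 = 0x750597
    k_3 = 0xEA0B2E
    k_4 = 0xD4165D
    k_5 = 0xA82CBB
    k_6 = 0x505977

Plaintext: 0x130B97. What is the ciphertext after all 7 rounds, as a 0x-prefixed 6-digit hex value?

s_0 = plaintext = 0x130B97
s_1 = Round(s_0, k_0) = 0xB9767C
s_2 = Round(s_1, k_1) = 0x67C40C
s_3 = Round(s_2, k_2) = 0x40C365
s_4 = Round(s_3, k_3) = 0x3659F5
s_5 = Round(s_4, k_4) = 0x9F5718
s_6 = Round(s_5, k_5) = 0x718085
s_7 = Round(s_6, k_6) = 0x085654

0x085654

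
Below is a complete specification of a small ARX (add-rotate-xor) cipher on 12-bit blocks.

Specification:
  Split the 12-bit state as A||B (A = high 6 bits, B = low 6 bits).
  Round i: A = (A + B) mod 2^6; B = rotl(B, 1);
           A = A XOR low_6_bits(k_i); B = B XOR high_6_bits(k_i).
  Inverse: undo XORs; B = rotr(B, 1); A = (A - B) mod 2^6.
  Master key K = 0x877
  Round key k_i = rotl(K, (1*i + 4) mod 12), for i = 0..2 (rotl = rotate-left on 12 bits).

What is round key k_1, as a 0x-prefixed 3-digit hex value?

K = 0x877
k_0 = rotl(K, (1*0+4) mod 12) = rotl(K, 4) = 0x778
k_1 = rotl(K, (1*1+4) mod 12) = rotl(K, 5) = 0xEF0

0xEF0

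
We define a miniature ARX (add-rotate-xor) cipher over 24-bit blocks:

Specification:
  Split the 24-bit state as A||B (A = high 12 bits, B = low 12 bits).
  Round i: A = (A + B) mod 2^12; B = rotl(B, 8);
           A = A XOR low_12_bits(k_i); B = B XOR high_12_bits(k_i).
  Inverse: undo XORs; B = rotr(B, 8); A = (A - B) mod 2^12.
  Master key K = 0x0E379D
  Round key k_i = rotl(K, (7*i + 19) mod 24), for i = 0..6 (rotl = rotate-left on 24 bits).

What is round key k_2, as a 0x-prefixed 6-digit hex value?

K = 0x0E379D
k_0 = rotl(K, (7*0+19) mod 24) = rotl(K, 19) = 0xE871BC
k_1 = rotl(K, (7*1+19) mod 24) = rotl(K, 2) = 0x38DE74
k_2 = rotl(K, (7*2+19) mod 24) = rotl(K, 9) = 0x6F3A1C

0x6F3A1C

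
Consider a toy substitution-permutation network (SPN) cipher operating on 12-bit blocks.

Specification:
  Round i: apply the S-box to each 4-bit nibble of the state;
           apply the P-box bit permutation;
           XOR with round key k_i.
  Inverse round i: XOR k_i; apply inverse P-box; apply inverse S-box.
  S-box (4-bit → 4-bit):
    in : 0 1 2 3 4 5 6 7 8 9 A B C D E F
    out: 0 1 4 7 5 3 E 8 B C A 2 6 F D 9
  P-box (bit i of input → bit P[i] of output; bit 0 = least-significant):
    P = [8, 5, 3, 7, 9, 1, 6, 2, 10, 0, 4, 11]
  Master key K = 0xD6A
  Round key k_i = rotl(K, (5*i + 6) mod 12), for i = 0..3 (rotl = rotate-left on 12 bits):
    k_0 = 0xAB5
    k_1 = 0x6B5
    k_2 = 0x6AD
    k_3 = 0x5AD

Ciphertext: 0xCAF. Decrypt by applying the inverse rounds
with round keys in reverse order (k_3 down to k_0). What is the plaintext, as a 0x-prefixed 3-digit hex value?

s_0 = ciphertext = 0xCAF
s_1 = InvRound(s_0, k_3) = 0x7B1
s_2 = InvRound(s_1, k_2) = 0x274
s_3 = InvRound(s_2, k_1) = 0x527
s_4 = InvRound(s_3, k_0) = 0xE5F

0xE5F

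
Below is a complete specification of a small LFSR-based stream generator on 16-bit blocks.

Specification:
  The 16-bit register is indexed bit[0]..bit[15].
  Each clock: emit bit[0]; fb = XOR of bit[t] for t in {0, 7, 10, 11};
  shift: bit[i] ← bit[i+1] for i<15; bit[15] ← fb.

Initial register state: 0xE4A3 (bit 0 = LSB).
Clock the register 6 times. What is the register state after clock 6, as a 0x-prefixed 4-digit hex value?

reg_0 = 0xE4A3
clock 1: out=1, reg = 0xF251
clock 2: out=1, reg = 0xF928
clock 3: out=0, reg = 0xFC94
clock 4: out=0, reg = 0xFE4A
clock 5: out=0, reg = 0x7F25
clock 6: out=1, reg = 0xBF92

0xBF92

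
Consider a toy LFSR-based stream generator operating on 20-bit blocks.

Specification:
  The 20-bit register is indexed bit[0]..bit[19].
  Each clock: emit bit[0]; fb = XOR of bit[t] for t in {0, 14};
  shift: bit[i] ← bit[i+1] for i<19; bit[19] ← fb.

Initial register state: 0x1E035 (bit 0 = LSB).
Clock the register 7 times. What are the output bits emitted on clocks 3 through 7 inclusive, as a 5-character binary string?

reg_0 = 0x1E035
clock 1: out=1, reg = 0x0F01A
clock 2: out=0, reg = 0x8780D
clock 3: out=1, reg = 0x43C06
clock 4: out=0, reg = 0x21E03
clock 5: out=1, reg = 0x90F01
clock 6: out=1, reg = 0xC8780
clock 7: out=0, reg = 0x643C0

10110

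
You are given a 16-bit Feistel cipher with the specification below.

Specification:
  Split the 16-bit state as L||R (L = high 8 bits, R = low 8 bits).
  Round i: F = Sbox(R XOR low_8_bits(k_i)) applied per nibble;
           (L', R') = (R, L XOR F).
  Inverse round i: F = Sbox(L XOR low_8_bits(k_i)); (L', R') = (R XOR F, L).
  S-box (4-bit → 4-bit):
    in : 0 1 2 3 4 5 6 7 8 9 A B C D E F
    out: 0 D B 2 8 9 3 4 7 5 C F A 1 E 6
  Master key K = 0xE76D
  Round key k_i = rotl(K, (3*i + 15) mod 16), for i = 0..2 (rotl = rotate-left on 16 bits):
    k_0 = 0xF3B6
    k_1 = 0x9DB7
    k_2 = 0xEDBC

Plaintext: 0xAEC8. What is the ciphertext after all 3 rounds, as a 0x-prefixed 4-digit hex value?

0x5C00

s_0 = plaintext = 0xAEC8
s_1 = Round(s_0, k_0) = 0xC8E0
s_2 = Round(s_1, k_1) = 0xE05C
s_3 = Round(s_2, k_2) = 0x5C00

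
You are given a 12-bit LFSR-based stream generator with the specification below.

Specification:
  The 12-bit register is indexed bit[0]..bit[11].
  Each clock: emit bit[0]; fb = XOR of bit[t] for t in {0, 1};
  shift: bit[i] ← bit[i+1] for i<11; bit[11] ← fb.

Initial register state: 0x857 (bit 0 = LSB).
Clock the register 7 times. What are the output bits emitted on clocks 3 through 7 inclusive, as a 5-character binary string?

reg_0 = 0x857
clock 1: out=1, reg = 0x42B
clock 2: out=1, reg = 0x215
clock 3: out=1, reg = 0x90A
clock 4: out=0, reg = 0xC85
clock 5: out=1, reg = 0xE42
clock 6: out=0, reg = 0xF21
clock 7: out=1, reg = 0xF90

10101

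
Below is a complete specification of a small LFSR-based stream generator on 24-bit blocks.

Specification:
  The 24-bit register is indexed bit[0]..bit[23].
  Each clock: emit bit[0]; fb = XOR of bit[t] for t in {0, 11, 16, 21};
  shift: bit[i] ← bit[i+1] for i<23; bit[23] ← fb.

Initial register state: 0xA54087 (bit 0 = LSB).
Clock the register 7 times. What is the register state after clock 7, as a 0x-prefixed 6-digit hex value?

reg_0 = 0xA54087
clock 1: out=1, reg = 0xD2A043
clock 2: out=1, reg = 0xE95021
clock 3: out=1, reg = 0xF4A810
clock 4: out=0, reg = 0x7A5408
clock 5: out=0, reg = 0xBD2A04
clock 6: out=0, reg = 0xDE9502
clock 7: out=0, reg = 0x6F4A81

0x6F4A81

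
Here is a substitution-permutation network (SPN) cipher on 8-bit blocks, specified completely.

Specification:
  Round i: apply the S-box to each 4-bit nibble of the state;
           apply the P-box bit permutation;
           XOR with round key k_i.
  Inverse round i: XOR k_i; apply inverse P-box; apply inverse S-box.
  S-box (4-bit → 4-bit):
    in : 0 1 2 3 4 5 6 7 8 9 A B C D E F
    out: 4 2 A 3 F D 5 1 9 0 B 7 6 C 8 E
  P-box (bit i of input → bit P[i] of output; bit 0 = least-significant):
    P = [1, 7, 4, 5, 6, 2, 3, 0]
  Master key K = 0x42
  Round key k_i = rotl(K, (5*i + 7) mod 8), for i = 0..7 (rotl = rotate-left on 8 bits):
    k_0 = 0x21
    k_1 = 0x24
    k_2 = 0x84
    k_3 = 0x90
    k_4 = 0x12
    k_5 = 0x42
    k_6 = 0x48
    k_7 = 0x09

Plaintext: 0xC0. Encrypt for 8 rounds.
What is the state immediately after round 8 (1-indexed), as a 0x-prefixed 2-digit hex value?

s_0 = plaintext = 0xC0
s_1 = Round(s_0, k_0) = 0x3D
s_2 = Round(s_1, k_1) = 0x50
s_3 = Round(s_2, k_2) = 0xDD
s_4 = Round(s_3, k_3) = 0xA9
s_5 = Round(s_4, k_4) = 0x57
s_6 = Round(s_5, k_5) = 0x09
s_7 = Round(s_6, k_6) = 0x40
s_8 = Round(s_7, k_7) = 0x54

0x54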